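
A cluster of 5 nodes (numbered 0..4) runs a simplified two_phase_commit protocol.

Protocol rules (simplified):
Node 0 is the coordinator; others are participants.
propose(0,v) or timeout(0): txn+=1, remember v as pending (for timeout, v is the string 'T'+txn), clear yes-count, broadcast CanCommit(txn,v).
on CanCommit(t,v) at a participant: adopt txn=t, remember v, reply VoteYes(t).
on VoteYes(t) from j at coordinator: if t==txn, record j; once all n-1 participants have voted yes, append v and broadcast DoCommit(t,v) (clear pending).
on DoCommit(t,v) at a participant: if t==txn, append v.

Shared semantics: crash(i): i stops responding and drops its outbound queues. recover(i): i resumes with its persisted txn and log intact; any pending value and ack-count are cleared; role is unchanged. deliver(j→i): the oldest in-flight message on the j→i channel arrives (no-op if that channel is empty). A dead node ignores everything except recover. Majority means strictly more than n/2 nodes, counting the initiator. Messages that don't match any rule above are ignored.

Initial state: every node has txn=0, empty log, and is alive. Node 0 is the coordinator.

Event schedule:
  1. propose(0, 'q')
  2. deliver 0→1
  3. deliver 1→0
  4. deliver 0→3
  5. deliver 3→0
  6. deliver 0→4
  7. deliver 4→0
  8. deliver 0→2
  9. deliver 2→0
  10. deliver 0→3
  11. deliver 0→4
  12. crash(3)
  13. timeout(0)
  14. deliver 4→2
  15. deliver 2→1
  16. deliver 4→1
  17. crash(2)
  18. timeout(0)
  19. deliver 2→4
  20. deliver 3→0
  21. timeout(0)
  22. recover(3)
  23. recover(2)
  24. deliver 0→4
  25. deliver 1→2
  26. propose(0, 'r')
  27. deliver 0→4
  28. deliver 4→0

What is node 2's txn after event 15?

e1 propose(0,'q'): 0[coor,t=1,-]
e2 deliver 0→1: 1[part,t=1,-]
e3 deliver 1→0: ·
e4 deliver 0→3: 3[part,t=1,-]
e5 deliver 3→0: ·
e6 deliver 0→4: 4[part,t=1,-]
e7 deliver 4→0: ·
e8 deliver 0→2: 2[part,t=1,-]
e9 deliver 2→0: 0[coor,t=1,q]
e10 deliver 0→3: 3[part,t=1,q]
e11 deliver 0→4: 4[part,t=1,q]
e12 crash(3): 3[✗part,t=1,q]
e13 timeout(0): 0[coor,t=2,q]
e14 deliver 4→2: ·
e15 deliver 2→1: ·

1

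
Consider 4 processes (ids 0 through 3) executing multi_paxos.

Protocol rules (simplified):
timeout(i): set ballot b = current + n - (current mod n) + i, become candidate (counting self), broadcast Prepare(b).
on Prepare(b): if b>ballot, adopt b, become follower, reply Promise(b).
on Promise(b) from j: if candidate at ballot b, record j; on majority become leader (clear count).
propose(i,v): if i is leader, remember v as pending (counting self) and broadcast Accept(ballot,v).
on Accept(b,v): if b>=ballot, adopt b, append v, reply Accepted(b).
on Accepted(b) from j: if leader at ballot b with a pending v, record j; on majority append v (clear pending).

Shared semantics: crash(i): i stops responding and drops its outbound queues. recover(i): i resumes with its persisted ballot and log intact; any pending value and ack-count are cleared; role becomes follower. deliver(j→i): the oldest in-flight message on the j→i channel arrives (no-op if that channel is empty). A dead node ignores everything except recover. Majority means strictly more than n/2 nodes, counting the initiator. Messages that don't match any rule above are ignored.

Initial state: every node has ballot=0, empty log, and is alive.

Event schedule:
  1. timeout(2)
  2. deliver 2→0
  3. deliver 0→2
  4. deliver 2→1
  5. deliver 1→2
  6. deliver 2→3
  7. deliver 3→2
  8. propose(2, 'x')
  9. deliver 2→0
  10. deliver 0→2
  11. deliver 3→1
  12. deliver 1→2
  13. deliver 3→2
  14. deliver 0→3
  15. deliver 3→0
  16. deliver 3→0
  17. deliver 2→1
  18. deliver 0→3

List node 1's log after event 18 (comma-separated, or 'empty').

e1 timeout(2): 2[cand,b=6,-]
e2 deliver 2→0: 0[foll,b=6,-]
e3 deliver 0→2: ·
e4 deliver 2→1: 1[foll,b=6,-]
e5 deliver 1→2: 2[lead,b=6,-]
e6 deliver 2→3: 3[foll,b=6,-]
e7 deliver 3→2: ·
e8 propose(2,'x'): ·
e9 deliver 2→0: 0[foll,b=6,x]
e10 deliver 0→2: ·
e11 deliver 3→1: ·
e12 deliver 1→2: ·
e13 deliver 3→2: ·
e14 deliver 0→3: ·
e15 deliver 3→0: ·
e16 deliver 3→0: ·
e17 deliver 2→1: 1[foll,b=6,x]
e18 deliver 0→3: ·

x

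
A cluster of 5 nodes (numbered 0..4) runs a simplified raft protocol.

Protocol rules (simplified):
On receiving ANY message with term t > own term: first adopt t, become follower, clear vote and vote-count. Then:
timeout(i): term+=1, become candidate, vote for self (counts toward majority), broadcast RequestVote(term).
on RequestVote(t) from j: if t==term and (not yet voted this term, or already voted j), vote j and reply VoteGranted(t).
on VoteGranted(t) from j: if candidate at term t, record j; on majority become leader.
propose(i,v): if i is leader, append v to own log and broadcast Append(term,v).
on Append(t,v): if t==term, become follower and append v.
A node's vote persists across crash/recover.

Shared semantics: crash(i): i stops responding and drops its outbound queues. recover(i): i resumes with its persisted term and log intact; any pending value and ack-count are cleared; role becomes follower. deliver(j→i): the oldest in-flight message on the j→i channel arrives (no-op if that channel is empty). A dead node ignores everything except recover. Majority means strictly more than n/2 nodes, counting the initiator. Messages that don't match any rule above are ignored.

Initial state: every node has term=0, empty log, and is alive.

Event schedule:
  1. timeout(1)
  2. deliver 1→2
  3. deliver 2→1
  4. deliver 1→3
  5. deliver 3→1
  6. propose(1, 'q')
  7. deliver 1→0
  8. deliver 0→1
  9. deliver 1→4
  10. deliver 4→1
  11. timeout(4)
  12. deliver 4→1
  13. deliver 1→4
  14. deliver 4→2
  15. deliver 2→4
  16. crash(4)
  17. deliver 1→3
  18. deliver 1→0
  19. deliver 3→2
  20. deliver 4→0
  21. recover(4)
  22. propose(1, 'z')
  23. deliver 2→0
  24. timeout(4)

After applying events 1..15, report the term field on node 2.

1. timeout(1):  <1:cand t1 ->
2. deliver 1→2:  <2:foll t1 ->
3. deliver 2→1:  nop
4. deliver 1→3:  <3:foll t1 ->
5. deliver 3→1:  <1:lead t1 ->
6. propose(1,'q'):  <1:lead t1 q>
7. deliver 1→0:  <0:foll t1 ->
8. deliver 0→1:  nop
9. deliver 1→4:  <4:foll t1 ->
10. deliver 4→1:  nop
11. timeout(4):  <4:cand t2 ->
12. deliver 4→1:  <1:foll t2 q>
13. deliver 1→4:  nop
14. deliver 4→2:  <2:foll t2 ->
15. deliver 2→4:  nop

2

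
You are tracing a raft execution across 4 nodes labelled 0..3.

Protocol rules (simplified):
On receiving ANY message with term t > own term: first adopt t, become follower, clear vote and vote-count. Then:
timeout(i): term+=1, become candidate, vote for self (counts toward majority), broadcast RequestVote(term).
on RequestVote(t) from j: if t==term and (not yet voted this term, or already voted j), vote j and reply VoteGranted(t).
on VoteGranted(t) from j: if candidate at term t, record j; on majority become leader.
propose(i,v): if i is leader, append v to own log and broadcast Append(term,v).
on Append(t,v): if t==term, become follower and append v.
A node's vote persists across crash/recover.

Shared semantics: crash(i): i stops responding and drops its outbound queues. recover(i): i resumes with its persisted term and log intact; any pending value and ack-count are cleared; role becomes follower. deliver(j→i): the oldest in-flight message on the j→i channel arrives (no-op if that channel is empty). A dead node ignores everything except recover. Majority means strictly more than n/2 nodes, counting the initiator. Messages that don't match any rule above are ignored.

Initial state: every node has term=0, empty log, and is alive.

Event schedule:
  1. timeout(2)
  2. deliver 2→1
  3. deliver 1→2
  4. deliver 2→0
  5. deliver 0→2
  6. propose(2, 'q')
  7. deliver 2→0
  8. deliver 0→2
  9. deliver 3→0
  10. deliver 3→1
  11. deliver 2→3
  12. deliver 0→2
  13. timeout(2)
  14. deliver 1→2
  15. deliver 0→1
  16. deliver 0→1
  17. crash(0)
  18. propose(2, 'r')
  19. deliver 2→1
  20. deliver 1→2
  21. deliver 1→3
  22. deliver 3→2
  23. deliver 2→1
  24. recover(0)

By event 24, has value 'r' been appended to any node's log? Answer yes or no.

no

after 1 — timeout(2): n2:cand/t1/[-]
after 2 — deliver 2→1: n1:foll/t1/[-]
after 3 — deliver 1→2: ·
after 4 — deliver 2→0: n0:foll/t1/[-]
after 5 — deliver 0→2: n2:lead/t1/[-]
after 6 — propose(2,'q'): n2:lead/t1/[q]
after 7 — deliver 2→0: n0:foll/t1/[q]
after 8 — deliver 0→2: ·
after 9 — deliver 3→0: ·
after 10 — deliver 3→1: ·
after 11 — deliver 2→3: n3:foll/t1/[-]
after 12 — deliver 0→2: ·
after 13 — timeout(2): n2:cand/t2/[q]
after 14 — deliver 1→2: ·
after 15 — deliver 0→1: ·
after 16 — deliver 0→1: ·
after 17 — crash(0): n0:✗foll/t1/[q]
after 18 — propose(2,'r'): ·
after 19 — deliver 2→1: n1:foll/t1/[q]
after 20 — deliver 1→2: ·
after 21 — deliver 1→3: ·
after 22 — deliver 3→2: ·
after 23 — deliver 2→1: n1:foll/t2/[q]
after 24 — recover(0): n0:foll/t1/[q]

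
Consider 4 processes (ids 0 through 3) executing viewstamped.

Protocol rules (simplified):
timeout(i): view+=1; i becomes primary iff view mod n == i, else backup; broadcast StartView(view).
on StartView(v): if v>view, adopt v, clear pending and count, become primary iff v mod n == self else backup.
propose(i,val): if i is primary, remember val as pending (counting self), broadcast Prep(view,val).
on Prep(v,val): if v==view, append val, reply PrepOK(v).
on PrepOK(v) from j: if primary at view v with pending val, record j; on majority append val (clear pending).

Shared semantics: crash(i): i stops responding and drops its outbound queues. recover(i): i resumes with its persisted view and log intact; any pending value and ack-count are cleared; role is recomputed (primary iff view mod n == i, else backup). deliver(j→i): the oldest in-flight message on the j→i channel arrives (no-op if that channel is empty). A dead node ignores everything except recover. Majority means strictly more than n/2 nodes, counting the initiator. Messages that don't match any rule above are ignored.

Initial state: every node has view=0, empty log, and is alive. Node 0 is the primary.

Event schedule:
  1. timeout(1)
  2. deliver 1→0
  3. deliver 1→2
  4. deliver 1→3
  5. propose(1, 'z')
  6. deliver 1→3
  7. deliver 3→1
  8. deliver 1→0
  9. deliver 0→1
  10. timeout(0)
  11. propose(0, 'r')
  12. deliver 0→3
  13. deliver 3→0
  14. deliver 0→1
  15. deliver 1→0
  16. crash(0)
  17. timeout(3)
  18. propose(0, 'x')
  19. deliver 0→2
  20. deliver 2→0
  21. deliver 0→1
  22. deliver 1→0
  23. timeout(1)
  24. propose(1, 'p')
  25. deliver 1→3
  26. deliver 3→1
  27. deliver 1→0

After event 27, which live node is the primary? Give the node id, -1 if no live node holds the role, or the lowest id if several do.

after 1 — timeout(1): n1:prim/v1/[-]
after 2 — deliver 1→0: n0:back/v1/[-]
after 3 — deliver 1→2: n2:back/v1/[-]
after 4 — deliver 1→3: n3:back/v1/[-]
after 5 — propose(1,'z'): ·
after 6 — deliver 1→3: n3:back/v1/[z]
after 7 — deliver 3→1: ·
after 8 — deliver 1→0: n0:back/v1/[z]
after 9 — deliver 0→1: n1:prim/v1/[z]
after 10 — timeout(0): n0:back/v2/[z]
after 11 — propose(0,'r'): ·
after 12 — deliver 0→3: n3:back/v2/[z]
after 13 — deliver 3→0: ·
after 14 — deliver 0→1: n1:back/v2/[z]
after 15 — deliver 1→0: ·
after 16 — crash(0): n0:✗back/v2/[z]
after 17 — timeout(3): n3:prim/v3/[z]
after 18 — propose(0,'x'): ·
after 19 — deliver 0→2: ·
after 20 — deliver 2→0: ·
after 21 — deliver 0→1: ·
after 22 — deliver 1→0: ·
after 23 — timeout(1): n1:back/v3/[z]
after 24 — propose(1,'p'): ·
after 25 — deliver 1→3: ·
after 26 — deliver 3→1: ·
after 27 — deliver 1→0: ·

3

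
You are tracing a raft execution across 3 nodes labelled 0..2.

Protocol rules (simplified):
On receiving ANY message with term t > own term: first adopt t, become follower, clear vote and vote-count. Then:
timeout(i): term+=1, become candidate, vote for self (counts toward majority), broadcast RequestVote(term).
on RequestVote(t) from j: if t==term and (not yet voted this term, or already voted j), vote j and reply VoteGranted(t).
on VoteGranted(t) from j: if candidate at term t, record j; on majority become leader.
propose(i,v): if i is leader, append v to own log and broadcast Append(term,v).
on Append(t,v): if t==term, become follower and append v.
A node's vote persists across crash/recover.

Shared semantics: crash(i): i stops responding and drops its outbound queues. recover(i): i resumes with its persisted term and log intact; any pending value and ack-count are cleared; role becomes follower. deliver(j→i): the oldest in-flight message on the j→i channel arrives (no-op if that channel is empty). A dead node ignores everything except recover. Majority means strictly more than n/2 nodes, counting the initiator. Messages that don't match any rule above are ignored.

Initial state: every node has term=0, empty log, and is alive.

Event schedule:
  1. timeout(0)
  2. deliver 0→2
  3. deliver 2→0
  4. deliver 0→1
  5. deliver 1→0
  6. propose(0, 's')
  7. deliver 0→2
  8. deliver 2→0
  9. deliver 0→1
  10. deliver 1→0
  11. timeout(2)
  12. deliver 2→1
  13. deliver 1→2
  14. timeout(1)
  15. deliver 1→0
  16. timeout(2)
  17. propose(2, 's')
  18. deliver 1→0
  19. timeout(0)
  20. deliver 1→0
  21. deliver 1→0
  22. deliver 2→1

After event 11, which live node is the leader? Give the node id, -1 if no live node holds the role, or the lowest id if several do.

0

step 1 timeout(0): 0={cand,t=1,log=-}
step 2 deliver 0→2: 2={foll,t=1,log=-}
step 3 deliver 2→0: 0={lead,t=1,log=-}
step 4 deliver 0→1: 1={foll,t=1,log=-}
step 5 deliver 1→0: —
step 6 propose(0,'s'): 0={lead,t=1,log=s}
step 7 deliver 0→2: 2={foll,t=1,log=s}
step 8 deliver 2→0: —
step 9 deliver 0→1: 1={foll,t=1,log=s}
step 10 deliver 1→0: —
step 11 timeout(2): 2={cand,t=2,log=s}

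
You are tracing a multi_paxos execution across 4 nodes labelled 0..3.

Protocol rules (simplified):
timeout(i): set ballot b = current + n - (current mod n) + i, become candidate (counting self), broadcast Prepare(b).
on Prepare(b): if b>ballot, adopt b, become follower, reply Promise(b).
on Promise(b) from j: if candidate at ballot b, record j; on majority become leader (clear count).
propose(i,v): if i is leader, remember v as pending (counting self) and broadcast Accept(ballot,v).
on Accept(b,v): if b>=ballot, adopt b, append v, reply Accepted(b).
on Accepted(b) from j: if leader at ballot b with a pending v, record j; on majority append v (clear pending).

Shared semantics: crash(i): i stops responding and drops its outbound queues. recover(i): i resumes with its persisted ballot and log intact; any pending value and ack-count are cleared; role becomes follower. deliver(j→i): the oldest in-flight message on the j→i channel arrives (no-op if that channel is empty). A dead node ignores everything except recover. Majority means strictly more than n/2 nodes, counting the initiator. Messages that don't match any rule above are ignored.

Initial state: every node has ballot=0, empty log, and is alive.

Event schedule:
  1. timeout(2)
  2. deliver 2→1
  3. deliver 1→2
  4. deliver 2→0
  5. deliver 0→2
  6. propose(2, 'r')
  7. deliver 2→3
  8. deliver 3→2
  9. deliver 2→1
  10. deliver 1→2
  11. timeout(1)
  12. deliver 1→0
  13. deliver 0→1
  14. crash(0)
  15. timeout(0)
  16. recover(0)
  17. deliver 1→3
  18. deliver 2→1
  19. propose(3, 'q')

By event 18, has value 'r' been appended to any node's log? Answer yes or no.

[1] timeout(2) → N2(cand b6 [-])
[2] deliver 2→1 → N1(foll b6 [-])
[3] deliver 1→2 → ∅
[4] deliver 2→0 → N0(foll b6 [-])
[5] deliver 0→2 → N2(lead b6 [-])
[6] propose(2,'r') → ∅
[7] deliver 2→3 → N3(foll b6 [-])
[8] deliver 3→2 → ∅
[9] deliver 2→1 → N1(foll b6 [r])
[10] deliver 1→2 → ∅
[11] timeout(1) → N1(cand b9 [r])
[12] deliver 1→0 → N0(foll b9 [-])
[13] deliver 0→1 → ∅
[14] crash(0) → N0(✗foll b9 [-])
[15] timeout(0) → ∅
[16] recover(0) → N0(foll b9 [-])
[17] deliver 1→3 → N3(foll b9 [-])
[18] deliver 2→1 → ∅

yes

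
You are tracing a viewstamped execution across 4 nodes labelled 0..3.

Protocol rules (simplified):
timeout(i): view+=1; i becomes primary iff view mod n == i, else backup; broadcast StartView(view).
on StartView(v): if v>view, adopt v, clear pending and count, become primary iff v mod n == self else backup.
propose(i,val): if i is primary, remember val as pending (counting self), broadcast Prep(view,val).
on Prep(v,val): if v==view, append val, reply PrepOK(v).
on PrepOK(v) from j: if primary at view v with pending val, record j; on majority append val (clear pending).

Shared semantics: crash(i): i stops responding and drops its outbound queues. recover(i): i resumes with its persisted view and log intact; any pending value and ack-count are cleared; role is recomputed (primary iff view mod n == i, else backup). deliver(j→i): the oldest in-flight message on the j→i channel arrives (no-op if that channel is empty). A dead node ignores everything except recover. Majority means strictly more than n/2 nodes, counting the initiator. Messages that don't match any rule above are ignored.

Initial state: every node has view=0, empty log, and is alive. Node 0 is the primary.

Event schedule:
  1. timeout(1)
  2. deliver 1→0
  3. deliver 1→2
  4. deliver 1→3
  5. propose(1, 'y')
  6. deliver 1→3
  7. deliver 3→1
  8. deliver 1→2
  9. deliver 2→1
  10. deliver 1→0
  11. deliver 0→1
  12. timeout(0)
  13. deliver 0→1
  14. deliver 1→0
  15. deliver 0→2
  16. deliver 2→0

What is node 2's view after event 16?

after 1 — timeout(1): n1:prim/v1/[-]
after 2 — deliver 1→0: n0:back/v1/[-]
after 3 — deliver 1→2: n2:back/v1/[-]
after 4 — deliver 1→3: n3:back/v1/[-]
after 5 — propose(1,'y'): ·
after 6 — deliver 1→3: n3:back/v1/[y]
after 7 — deliver 3→1: ·
after 8 — deliver 1→2: n2:back/v1/[y]
after 9 — deliver 2→1: n1:prim/v1/[y]
after 10 — deliver 1→0: n0:back/v1/[y]
after 11 — deliver 0→1: ·
after 12 — timeout(0): n0:back/v2/[y]
after 13 — deliver 0→1: n1:back/v2/[y]
after 14 — deliver 1→0: ·
after 15 — deliver 0→2: n2:prim/v2/[y]
after 16 — deliver 2→0: ·

2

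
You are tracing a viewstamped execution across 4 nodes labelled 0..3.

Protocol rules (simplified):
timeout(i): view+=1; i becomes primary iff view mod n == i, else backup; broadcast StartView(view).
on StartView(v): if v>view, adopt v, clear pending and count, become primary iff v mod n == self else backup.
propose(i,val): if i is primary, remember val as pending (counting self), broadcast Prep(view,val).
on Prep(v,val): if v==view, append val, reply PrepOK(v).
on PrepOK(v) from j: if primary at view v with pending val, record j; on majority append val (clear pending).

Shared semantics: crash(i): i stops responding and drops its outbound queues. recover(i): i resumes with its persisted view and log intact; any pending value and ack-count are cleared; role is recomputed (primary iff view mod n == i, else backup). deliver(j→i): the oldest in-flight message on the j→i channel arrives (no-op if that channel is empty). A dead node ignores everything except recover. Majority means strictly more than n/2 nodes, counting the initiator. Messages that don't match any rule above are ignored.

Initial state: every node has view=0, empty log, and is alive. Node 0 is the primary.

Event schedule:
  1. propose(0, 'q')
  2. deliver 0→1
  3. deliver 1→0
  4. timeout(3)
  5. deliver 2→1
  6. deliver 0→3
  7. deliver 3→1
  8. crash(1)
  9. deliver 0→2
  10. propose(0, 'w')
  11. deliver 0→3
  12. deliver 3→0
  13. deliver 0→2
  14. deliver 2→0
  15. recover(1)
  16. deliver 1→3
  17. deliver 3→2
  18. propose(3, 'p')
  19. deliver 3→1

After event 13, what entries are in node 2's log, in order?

step 1 propose(0,'q'): —
step 2 deliver 0→1: 1={back,v=0,log=q}
step 3 deliver 1→0: —
step 4 timeout(3): 3={back,v=1,log=-}
step 5 deliver 2→1: —
step 6 deliver 0→3: —
step 7 deliver 3→1: 1={prim,v=1,log=q}
step 8 crash(1): 1={✗prim,v=1,log=q}
step 9 deliver 0→2: 2={back,v=0,log=q}
step 10 propose(0,'w'): —
step 11 deliver 0→3: —
step 12 deliver 3→0: 0={back,v=1,log=-}
step 13 deliver 0→2: 2={back,v=0,log=q,w}

q,w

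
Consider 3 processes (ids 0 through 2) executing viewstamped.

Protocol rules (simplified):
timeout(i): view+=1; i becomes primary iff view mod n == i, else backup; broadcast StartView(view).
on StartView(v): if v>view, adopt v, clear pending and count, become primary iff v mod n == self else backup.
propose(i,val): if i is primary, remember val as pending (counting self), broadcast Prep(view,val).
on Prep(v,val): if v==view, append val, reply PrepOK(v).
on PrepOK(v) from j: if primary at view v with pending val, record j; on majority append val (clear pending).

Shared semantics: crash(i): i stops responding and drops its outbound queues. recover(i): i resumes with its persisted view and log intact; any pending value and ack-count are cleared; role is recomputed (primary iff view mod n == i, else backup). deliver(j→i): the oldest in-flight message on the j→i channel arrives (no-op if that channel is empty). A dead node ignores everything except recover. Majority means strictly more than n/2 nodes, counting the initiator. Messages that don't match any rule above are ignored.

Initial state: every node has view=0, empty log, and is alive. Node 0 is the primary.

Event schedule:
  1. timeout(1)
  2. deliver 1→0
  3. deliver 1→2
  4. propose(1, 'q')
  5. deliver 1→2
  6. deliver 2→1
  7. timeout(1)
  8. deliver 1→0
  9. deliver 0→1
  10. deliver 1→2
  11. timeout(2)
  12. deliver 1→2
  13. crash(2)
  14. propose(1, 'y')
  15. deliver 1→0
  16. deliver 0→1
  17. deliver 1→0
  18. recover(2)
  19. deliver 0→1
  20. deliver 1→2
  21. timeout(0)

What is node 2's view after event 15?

3

step 1 timeout(1): 1={prim,v=1,log=-}
step 2 deliver 1→0: 0={back,v=1,log=-}
step 3 deliver 1→2: 2={back,v=1,log=-}
step 4 propose(1,'q'): —
step 5 deliver 1→2: 2={back,v=1,log=q}
step 6 deliver 2→1: 1={prim,v=1,log=q}
step 7 timeout(1): 1={back,v=2,log=q}
step 8 deliver 1→0: 0={back,v=1,log=q}
step 9 deliver 0→1: —
step 10 deliver 1→2: 2={prim,v=2,log=q}
step 11 timeout(2): 2={back,v=3,log=q}
step 12 deliver 1→2: —
step 13 crash(2): 2={✗back,v=3,log=q}
step 14 propose(1,'y'): —
step 15 deliver 1→0: 0={back,v=2,log=q}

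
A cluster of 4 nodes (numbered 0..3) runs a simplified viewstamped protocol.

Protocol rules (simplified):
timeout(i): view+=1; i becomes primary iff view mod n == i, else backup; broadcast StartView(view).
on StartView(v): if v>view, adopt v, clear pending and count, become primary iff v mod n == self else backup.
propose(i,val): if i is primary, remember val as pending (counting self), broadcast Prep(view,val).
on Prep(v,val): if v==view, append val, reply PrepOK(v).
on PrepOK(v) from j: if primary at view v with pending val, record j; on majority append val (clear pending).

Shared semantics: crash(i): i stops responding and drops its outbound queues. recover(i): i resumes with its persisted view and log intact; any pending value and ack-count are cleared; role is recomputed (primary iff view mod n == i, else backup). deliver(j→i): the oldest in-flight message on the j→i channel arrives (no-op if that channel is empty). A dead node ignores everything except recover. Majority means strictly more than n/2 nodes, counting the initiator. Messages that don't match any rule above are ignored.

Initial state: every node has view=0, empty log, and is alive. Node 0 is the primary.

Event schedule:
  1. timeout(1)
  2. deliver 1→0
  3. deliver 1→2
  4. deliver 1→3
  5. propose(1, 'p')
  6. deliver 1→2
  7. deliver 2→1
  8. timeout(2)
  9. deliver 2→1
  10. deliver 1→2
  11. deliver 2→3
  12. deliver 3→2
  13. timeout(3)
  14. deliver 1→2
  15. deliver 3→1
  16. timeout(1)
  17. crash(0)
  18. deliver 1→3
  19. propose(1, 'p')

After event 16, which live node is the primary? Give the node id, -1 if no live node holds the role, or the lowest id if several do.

e1 timeout(1): 1[prim,v=1,-]
e2 deliver 1→0: 0[back,v=1,-]
e3 deliver 1→2: 2[back,v=1,-]
e4 deliver 1→3: 3[back,v=1,-]
e5 propose(1,'p'): ·
e6 deliver 1→2: 2[back,v=1,p]
e7 deliver 2→1: ·
e8 timeout(2): 2[prim,v=2,p]
e9 deliver 2→1: 1[back,v=2,-]
e10 deliver 1→2: ·
e11 deliver 2→3: 3[back,v=2,-]
e12 deliver 3→2: ·
e13 timeout(3): 3[prim,v=3,-]
e14 deliver 1→2: ·
e15 deliver 3→1: 1[back,v=3,-]
e16 timeout(1): 1[back,v=4,-]

2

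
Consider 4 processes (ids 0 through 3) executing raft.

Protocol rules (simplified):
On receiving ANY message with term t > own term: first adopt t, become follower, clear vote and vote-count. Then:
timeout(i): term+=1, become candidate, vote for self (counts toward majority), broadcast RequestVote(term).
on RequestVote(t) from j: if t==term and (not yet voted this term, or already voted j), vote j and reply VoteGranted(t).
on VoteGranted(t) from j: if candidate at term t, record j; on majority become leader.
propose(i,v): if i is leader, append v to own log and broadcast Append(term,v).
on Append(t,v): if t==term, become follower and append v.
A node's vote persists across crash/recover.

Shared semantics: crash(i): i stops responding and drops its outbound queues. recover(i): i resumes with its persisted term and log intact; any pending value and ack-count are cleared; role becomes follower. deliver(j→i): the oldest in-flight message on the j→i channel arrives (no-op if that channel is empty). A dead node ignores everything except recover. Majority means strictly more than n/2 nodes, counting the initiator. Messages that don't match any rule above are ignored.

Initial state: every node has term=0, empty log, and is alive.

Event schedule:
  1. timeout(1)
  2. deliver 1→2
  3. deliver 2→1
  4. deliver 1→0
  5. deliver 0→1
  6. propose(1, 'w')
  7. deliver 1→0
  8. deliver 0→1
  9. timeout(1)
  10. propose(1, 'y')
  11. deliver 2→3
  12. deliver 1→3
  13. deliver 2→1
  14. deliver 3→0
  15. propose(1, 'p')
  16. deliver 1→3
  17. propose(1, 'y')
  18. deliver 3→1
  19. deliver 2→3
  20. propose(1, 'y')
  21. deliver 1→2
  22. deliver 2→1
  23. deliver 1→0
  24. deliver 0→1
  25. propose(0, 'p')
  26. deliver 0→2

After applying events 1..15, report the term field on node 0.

after 1 — timeout(1): n1:cand/t1/[-]
after 2 — deliver 1→2: n2:foll/t1/[-]
after 3 — deliver 2→1: ·
after 4 — deliver 1→0: n0:foll/t1/[-]
after 5 — deliver 0→1: n1:lead/t1/[-]
after 6 — propose(1,'w'): n1:lead/t1/[w]
after 7 — deliver 1→0: n0:foll/t1/[w]
after 8 — deliver 0→1: ·
after 9 — timeout(1): n1:cand/t2/[w]
after 10 — propose(1,'y'): ·
after 11 — deliver 2→3: ·
after 12 — deliver 1→3: n3:foll/t1/[-]
after 13 — deliver 2→1: ·
after 14 — deliver 3→0: ·
after 15 — propose(1,'p'): ·

1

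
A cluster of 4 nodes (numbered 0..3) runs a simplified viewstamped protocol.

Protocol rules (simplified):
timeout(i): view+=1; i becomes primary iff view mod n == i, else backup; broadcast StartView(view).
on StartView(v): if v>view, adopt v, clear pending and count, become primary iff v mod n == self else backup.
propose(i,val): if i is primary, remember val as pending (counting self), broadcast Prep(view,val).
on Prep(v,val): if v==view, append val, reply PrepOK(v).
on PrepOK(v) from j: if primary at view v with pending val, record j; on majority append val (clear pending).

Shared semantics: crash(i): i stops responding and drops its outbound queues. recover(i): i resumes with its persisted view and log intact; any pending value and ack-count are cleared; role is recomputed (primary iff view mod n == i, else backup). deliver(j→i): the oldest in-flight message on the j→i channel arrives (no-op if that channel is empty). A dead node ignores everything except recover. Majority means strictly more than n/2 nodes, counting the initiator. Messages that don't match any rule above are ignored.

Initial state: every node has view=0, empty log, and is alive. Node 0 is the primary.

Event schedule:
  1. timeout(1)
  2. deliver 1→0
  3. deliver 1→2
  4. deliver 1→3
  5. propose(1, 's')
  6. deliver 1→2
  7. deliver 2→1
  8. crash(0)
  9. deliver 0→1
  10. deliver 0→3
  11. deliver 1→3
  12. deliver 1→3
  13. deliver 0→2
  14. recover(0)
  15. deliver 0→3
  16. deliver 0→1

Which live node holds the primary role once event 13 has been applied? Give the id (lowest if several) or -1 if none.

1. timeout(1):  <1:prim v1 ->
2. deliver 1→0:  <0:back v1 ->
3. deliver 1→2:  <2:back v1 ->
4. deliver 1→3:  <3:back v1 ->
5. propose(1,'s'):  nop
6. deliver 1→2:  <2:back v1 s>
7. deliver 2→1:  nop
8. crash(0):  <0:✗back v1 ->
9. deliver 0→1:  nop
10. deliver 0→3:  nop
11. deliver 1→3:  <3:back v1 s>
12. deliver 1→3:  nop
13. deliver 0→2:  nop

1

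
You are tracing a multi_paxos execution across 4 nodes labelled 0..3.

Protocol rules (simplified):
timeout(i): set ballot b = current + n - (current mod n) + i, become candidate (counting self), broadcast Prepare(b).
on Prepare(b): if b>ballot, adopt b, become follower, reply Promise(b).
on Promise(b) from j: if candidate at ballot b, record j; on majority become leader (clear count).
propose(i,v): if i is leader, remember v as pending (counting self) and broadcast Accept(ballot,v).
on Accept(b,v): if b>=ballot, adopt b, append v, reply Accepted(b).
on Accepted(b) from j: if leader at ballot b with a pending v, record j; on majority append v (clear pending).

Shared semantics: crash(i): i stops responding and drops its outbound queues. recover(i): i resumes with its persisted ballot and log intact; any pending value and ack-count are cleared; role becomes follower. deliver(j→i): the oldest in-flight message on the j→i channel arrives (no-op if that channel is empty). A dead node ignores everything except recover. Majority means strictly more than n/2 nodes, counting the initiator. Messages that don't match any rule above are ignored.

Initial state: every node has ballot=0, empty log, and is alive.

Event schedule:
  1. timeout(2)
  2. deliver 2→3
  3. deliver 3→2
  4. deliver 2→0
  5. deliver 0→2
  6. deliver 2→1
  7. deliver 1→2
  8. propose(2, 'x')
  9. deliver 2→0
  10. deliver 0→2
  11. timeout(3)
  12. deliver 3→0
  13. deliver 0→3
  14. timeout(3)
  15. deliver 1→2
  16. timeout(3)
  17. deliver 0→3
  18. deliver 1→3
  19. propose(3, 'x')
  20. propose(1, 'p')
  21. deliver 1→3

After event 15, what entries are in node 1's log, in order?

empty

1. timeout(2):  <2:cand b6 ->
2. deliver 2→3:  <3:foll b6 ->
3. deliver 3→2:  nop
4. deliver 2→0:  <0:foll b6 ->
5. deliver 0→2:  <2:lead b6 ->
6. deliver 2→1:  <1:foll b6 ->
7. deliver 1→2:  nop
8. propose(2,'x'):  nop
9. deliver 2→0:  <0:foll b6 x>
10. deliver 0→2:  nop
11. timeout(3):  <3:cand b11 ->
12. deliver 3→0:  <0:foll b11 x>
13. deliver 0→3:  nop
14. timeout(3):  <3:cand b15 ->
15. deliver 1→2:  nop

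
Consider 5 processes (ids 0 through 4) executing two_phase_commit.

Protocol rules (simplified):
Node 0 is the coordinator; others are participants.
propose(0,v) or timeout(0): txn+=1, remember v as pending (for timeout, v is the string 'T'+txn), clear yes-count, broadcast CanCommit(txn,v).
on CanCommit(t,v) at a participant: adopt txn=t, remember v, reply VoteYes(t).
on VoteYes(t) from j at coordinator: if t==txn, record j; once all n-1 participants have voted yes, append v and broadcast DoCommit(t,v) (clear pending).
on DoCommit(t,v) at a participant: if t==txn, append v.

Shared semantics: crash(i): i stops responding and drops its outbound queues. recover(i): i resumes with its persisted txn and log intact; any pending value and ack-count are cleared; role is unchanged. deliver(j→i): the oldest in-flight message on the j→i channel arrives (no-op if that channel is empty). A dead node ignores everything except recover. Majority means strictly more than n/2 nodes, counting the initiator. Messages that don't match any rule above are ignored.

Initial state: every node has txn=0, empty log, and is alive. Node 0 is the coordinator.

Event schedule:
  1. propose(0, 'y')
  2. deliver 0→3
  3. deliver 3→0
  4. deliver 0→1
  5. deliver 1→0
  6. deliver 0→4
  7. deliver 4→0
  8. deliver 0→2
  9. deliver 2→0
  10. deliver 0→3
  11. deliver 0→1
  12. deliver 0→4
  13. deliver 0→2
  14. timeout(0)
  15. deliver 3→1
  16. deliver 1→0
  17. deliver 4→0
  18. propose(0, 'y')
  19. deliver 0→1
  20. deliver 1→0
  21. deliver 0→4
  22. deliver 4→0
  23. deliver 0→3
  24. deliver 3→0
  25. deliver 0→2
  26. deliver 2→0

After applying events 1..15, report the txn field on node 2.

1

e1 propose(0,'y'): 0[coor,t=1,-]
e2 deliver 0→3: 3[part,t=1,-]
e3 deliver 3→0: ·
e4 deliver 0→1: 1[part,t=1,-]
e5 deliver 1→0: ·
e6 deliver 0→4: 4[part,t=1,-]
e7 deliver 4→0: ·
e8 deliver 0→2: 2[part,t=1,-]
e9 deliver 2→0: 0[coor,t=1,y]
e10 deliver 0→3: 3[part,t=1,y]
e11 deliver 0→1: 1[part,t=1,y]
e12 deliver 0→4: 4[part,t=1,y]
e13 deliver 0→2: 2[part,t=1,y]
e14 timeout(0): 0[coor,t=2,y]
e15 deliver 3→1: ·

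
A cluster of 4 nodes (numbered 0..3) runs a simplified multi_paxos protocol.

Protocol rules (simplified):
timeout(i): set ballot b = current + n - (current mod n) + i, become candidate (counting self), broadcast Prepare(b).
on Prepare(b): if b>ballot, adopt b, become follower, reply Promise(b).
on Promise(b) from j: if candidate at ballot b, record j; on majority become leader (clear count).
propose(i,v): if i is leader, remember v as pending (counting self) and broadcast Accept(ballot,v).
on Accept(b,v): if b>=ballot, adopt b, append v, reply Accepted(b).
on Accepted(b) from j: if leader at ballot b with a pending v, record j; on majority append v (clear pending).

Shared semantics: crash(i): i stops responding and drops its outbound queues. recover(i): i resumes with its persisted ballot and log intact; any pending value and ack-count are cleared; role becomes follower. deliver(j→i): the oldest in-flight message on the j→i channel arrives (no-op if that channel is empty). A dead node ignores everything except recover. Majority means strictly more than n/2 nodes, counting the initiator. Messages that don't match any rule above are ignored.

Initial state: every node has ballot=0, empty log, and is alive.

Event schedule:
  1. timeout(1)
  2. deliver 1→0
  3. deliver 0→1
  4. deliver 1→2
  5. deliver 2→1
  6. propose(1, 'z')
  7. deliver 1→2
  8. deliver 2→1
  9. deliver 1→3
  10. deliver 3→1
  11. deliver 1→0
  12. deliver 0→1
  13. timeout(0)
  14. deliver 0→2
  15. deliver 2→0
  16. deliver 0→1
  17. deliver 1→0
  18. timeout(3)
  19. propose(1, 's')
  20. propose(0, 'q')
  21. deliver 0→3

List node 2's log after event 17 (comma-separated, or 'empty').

[1] timeout(1) → N1(cand b5 [-])
[2] deliver 1→0 → N0(foll b5 [-])
[3] deliver 0→1 → ∅
[4] deliver 1→2 → N2(foll b5 [-])
[5] deliver 2→1 → N1(lead b5 [-])
[6] propose(1,'z') → ∅
[7] deliver 1→2 → N2(foll b5 [z])
[8] deliver 2→1 → ∅
[9] deliver 1→3 → N3(foll b5 [-])
[10] deliver 3→1 → ∅
[11] deliver 1→0 → N0(foll b5 [z])
[12] deliver 0→1 → N1(lead b5 [z])
[13] timeout(0) → N0(cand b8 [z])
[14] deliver 0→2 → N2(foll b8 [z])
[15] deliver 2→0 → ∅
[16] deliver 0→1 → N1(foll b8 [z])
[17] deliver 1→0 → N0(lead b8 [z])

z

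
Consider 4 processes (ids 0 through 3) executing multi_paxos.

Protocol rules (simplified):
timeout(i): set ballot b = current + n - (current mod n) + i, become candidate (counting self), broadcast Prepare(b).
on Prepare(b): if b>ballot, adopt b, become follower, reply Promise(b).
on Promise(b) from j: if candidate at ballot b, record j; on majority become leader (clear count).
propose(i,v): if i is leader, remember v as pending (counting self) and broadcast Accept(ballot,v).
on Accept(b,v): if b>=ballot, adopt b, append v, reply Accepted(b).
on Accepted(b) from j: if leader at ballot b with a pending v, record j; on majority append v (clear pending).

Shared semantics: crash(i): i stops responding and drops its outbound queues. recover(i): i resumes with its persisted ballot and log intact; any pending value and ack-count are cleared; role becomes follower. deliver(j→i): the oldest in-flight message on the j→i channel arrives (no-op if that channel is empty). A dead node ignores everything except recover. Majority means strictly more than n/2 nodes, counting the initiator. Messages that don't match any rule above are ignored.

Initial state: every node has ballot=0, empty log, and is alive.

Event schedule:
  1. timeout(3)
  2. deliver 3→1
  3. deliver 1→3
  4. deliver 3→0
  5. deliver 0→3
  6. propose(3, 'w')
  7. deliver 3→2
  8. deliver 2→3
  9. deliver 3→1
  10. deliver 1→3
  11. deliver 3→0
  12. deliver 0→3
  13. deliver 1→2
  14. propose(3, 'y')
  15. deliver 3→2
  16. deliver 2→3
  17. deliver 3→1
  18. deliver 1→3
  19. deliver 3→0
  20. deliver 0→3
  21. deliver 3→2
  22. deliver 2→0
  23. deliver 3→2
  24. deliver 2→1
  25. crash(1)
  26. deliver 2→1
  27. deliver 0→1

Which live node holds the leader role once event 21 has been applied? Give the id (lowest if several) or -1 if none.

3

after 1 — timeout(3): n3:cand/b7/[-]
after 2 — deliver 3→1: n1:foll/b7/[-]
after 3 — deliver 1→3: ·
after 4 — deliver 3→0: n0:foll/b7/[-]
after 5 — deliver 0→3: n3:lead/b7/[-]
after 6 — propose(3,'w'): ·
after 7 — deliver 3→2: n2:foll/b7/[-]
after 8 — deliver 2→3: ·
after 9 — deliver 3→1: n1:foll/b7/[w]
after 10 — deliver 1→3: ·
after 11 — deliver 3→0: n0:foll/b7/[w]
after 12 — deliver 0→3: n3:lead/b7/[w]
after 13 — deliver 1→2: ·
after 14 — propose(3,'y'): ·
after 15 — deliver 3→2: n2:foll/b7/[w]
after 16 — deliver 2→3: ·
after 17 — deliver 3→1: n1:foll/b7/[w,y]
after 18 — deliver 1→3: n3:lead/b7/[w,y]
after 19 — deliver 3→0: n0:foll/b7/[w,y]
after 20 — deliver 0→3: ·
after 21 — deliver 3→2: n2:foll/b7/[w,y]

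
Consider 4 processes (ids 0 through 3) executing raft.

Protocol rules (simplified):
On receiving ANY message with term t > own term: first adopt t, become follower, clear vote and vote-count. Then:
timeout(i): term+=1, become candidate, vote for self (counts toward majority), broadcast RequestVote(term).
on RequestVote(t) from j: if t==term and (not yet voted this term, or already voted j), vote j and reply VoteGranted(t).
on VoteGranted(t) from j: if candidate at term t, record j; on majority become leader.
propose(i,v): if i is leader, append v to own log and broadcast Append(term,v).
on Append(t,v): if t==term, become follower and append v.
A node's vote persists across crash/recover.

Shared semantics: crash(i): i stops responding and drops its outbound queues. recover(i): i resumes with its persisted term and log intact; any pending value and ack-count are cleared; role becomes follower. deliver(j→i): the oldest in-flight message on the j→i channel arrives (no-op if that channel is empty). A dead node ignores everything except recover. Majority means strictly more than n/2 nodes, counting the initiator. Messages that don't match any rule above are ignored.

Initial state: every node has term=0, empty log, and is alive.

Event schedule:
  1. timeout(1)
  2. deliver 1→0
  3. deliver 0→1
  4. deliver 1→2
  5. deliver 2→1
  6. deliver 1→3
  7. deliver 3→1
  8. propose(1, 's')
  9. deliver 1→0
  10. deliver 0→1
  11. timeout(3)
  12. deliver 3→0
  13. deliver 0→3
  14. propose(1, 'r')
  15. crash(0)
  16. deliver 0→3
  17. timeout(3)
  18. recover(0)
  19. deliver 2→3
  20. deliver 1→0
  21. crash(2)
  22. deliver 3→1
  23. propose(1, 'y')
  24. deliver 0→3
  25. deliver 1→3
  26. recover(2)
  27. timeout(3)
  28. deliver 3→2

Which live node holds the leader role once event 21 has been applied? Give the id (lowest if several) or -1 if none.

1. timeout(1):  <1:cand t1 ->
2. deliver 1→0:  <0:foll t1 ->
3. deliver 0→1:  nop
4. deliver 1→2:  <2:foll t1 ->
5. deliver 2→1:  <1:lead t1 ->
6. deliver 1→3:  <3:foll t1 ->
7. deliver 3→1:  nop
8. propose(1,'s'):  <1:lead t1 s>
9. deliver 1→0:  <0:foll t1 s>
10. deliver 0→1:  nop
11. timeout(3):  <3:cand t2 ->
12. deliver 3→0:  <0:foll t2 s>
13. deliver 0→3:  nop
14. propose(1,'r'):  <1:lead t1 s,r>
15. crash(0):  <0:✗foll t2 s>
16. deliver 0→3:  nop
17. timeout(3):  <3:cand t3 ->
18. recover(0):  <0:foll t2 s>
19. deliver 2→3:  nop
20. deliver 1→0:  nop
21. crash(2):  <2:✗foll t1 ->

1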